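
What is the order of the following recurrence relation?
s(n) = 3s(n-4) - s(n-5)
The order is the largest lag k for which s(n-k) appears. Here the deepest term is s(n-5), so the order is 5.

Order 5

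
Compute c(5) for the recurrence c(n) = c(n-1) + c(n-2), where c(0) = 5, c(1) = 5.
Computing the sequence terms:
5, 5, 10, 15, 25, 40

40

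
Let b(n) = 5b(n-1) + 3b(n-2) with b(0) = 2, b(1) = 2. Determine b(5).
Computing the sequence terms:
2, 2, 16, 86, 478, 2648

2648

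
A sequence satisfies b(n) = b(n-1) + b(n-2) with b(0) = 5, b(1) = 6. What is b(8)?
Computing the sequence terms:
5, 6, 11, 17, 28, 45, 73, 118, 191

191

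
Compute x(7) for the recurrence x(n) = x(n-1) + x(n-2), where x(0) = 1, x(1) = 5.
Computing the sequence terms:
1, 5, 6, 11, 17, 28, 45, 73

73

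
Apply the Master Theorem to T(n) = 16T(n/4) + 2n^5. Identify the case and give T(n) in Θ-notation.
Master Theorem template: T(n) = a·T(n/b) + f(n).
Here: a=16, b=4, f(n)=2n^5
Compute log_b(a) = log_4(16) = 2.
f(n) = 2n^5 = Ω(n^(2+ε)) with ε = 3, and the regularity condition holds (a·f(n/b) = (a/b^5)·f(n) with a/b^5 = 4^-3 < 1). Case 3: T(n) = Θ(f(n)) = Θ(n^5).

Case 3: T(n) = Θ(n^5)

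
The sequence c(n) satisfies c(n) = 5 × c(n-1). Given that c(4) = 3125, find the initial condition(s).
In general c(n) = 5ⁿ · c(0). At n = 4: c(0) = c(4) / 5^4 = 3125 / 625 = 5.

c(0) = 5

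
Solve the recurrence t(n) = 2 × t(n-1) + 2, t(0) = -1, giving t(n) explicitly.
Recurrence: t(n) = 2 × t(n-1) + 2, initial: t(0) = -1.
Try t(n) = A·2ⁿ + C. Substituting: A·2ⁿ + C = 2(A·2ⁿ⁻¹ + C) + 2 = A·2ⁿ + 2C + 2, so C = 2C + 2, giving C = -2. Then t(0) = A - 2 = -1 gives A = 1.

t(n) = 2ⁿ - 2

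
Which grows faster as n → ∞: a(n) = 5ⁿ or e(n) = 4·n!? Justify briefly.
Comparing growth rates:
Growth-rate hierarchy: log n ≺ any polynomial ≺ any exponential cⁿ (c>1) ≺ n! ≺ nⁿ.
factorial dominates exponential base 5 asymptotically.

e(n) grows faster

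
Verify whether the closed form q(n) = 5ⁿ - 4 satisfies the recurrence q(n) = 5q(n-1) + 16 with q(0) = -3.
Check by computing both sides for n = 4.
From the recurrence with q(0) = -3:
  q(0) = -3, q(1) = 1, q(2) = 21, q(3) = 121, q(4) = 621
  so the recurrence gives q(4) = 621.
From the proposed closed form q(n) = 5ⁿ - 4:
  q(4) = 621.
Both sides give 621 at n = 4, and the initial condition(s) match, so the closed form is consistent.

Yes, the closed form is correct.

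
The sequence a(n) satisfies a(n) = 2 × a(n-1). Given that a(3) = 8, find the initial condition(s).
In general a(n) = 2ⁿ · a(0). At n = 3: a(0) = a(3) / 2^3 = 8 / 8 = 1.

a(0) = 1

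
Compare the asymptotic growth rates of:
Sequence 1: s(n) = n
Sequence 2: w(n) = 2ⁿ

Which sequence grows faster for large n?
Comparing growth rates:
Growth-rate hierarchy: log n ≺ any polynomial ≺ any exponential cⁿ (c>1) ≺ n! ≺ nⁿ.
exponential base 2 dominates polynomial degree 1 asymptotically.

w(n) grows faster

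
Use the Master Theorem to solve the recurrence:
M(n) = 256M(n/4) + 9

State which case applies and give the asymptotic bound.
Master Theorem template: M(n) = a·M(n/b) + f(n).
Here: a=256, b=4, f(n)=9
Compute log_b(a) = log_4(256) = 4.
f(n) = 9 = O(n^(4-ε)) with ε = 4. Case 1: M(n) = Θ(n^log_b(a)) = Θ(n^4).

Case 1: M(n) = Θ(n^4)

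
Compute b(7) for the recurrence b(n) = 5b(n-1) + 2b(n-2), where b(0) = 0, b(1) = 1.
Computing the sequence terms:
0, 1, 5, 27, 145, 779, 4185, 22483

22483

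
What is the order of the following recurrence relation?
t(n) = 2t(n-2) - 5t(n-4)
The order is the largest lag k for which t(n-k) appears. Here the deepest term is t(n-4), so the order is 4.

Order 4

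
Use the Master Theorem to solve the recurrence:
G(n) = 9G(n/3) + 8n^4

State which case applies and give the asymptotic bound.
Master Theorem template: G(n) = a·G(n/b) + f(n).
Here: a=9, b=3, f(n)=8n^4
Compute log_b(a) = log_3(9) = 2.
f(n) = 8n^4 = Ω(n^(2+ε)) with ε = 2, and the regularity condition holds (a·f(n/b) = (a/b^4)·f(n) with a/b^4 = 3^-2 < 1). Case 3: G(n) = Θ(f(n)) = Θ(n^4).

Case 3: G(n) = Θ(n^4)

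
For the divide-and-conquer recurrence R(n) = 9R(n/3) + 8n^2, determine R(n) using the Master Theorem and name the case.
Master Theorem template: R(n) = a·R(n/b) + f(n).
Here: a=9, b=3, f(n)=8n^2
Compute log_b(a) = log_3(9) = 2.
f(n) = 8n^2 = Θ(n^2). Case 2: R(n) = Θ(n^2 log n).

Case 2: R(n) = Θ(n^2 log n)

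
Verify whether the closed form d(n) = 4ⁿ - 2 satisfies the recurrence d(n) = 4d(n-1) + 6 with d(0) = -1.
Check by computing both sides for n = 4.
From the recurrence with d(0) = -1:
  d(0) = -1, d(1) = 2, d(2) = 14, d(3) = 62, d(4) = 254
  so the recurrence gives d(4) = 254.
From the proposed closed form d(n) = 4ⁿ - 2:
  d(4) = 254.
Both sides give 254 at n = 4, and the initial condition(s) match, so the closed form is consistent.

Yes, the closed form is correct.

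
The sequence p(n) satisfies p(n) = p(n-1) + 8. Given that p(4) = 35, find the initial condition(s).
p(4) = p(0) + 4·8, so p(0) = 35 - 32 = 3.

p(0) = 3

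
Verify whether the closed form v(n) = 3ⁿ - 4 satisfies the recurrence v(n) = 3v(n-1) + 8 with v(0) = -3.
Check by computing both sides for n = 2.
From the recurrence with v(0) = -3:
  v(0) = -3, v(1) = -1, v(2) = 5
  so the recurrence gives v(2) = 5.
From the proposed closed form v(n) = 3ⁿ - 4:
  v(2) = 5.
Both sides give 5 at n = 2, and the initial condition(s) match, so the closed form is consistent.

Yes, the closed form is correct.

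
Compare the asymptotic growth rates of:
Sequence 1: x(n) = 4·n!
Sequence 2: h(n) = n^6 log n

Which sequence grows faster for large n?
Comparing growth rates:
Growth-rate hierarchy: log n ≺ any polynomial ≺ any exponential cⁿ (c>1) ≺ n! ≺ nⁿ.
factorial dominates polynomial degree 6 (with log factor) asymptotically.

x(n) grows faster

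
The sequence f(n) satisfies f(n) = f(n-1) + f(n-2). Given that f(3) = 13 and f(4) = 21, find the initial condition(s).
Work backwards using f(k) = f(k+2) - f(k+1):
f(2) = f(4) - f(3) = 21 - 13 = 8
f(1) = f(3) - f(2) = 13 - 8 = 5
f(0) = f(2) - f(1) = 8 - 5 = 3

f(0) = 3, f(1) = 5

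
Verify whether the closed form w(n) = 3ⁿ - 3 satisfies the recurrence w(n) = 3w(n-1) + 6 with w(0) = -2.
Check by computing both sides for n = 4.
From the recurrence with w(0) = -2:
  w(0) = -2, w(1) = 0, w(2) = 6, w(3) = 24, w(4) = 78
  so the recurrence gives w(4) = 78.
From the proposed closed form w(n) = 3ⁿ - 3:
  w(4) = 78.
Both sides give 78 at n = 4, and the initial condition(s) match, so the closed form is consistent.

Yes, the closed form is correct.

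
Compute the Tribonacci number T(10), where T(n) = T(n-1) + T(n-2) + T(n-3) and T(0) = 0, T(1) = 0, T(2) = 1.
Computing the sequence terms:
0, 0, 1, 1, 2, 4, 7, 13, 24, 44, 81

81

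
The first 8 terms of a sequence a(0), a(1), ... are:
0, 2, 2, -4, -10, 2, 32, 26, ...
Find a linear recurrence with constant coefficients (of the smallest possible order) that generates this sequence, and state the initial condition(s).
Look for the lowest-order linear relation among consecutive terms.
Observation: a(n) - 1·a(n-1) - (-3)·a(n-2) = 0 holds for the shown terms, and no order-1 relation a(n) = α·a(n-1) + β fits.
Check at n=3: 1·2 + (-3)·2 = -4. ✓

a(n) = a(n-1) - 3a(n-2), a(0) = 0, a(1) = 2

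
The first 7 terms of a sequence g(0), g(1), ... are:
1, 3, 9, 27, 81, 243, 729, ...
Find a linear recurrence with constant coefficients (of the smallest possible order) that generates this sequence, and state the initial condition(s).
Look for the lowest-order linear relation among consecutive terms.
Observation: each term is 3× the previous.
Check at n=2: 3·3 = 9. ✓

g(n) = 3 × g(n-1), g(0) = 1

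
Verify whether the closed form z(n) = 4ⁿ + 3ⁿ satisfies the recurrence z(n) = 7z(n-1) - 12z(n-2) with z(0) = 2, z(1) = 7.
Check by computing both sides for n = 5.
From the recurrence with z(0) = 2, z(1) = 7:
  z(0) = 2, z(1) = 7, z(2) = 25, z(3) = 91, z(4) = 337, z(5) = 1267
  so the recurrence gives z(5) = 1267.
From the proposed closed form z(n) = 4ⁿ + 3ⁿ:
  z(5) = 1267.
Both sides give 1267 at n = 5, and the initial condition(s) match, so the closed form is consistent.

Yes, the closed form is correct.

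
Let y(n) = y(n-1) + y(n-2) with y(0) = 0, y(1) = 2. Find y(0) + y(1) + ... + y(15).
Computing the sequence terms: 0, 2, 2, 4, 6, 10, 16, 26, 42, 68, 110, 178, 288, 466, 754, 1220
Adding these values together:

3192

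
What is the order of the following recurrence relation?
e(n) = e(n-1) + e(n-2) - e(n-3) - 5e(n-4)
The order is the largest lag k for which e(n-k) appears. Here the deepest term is e(n-4), so the order is 4.

Order 4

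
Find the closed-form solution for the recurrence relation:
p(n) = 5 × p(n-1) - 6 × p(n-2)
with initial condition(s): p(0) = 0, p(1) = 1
Recurrence: p(n) = 5 × p(n-1) - 6 × p(n-2), initial: p(0) = 0, p(1) = 1.
Characteristic equation: r² - 5r + 6 = 0, which factors as (r - 3)(r - 2) = 0, so r = 3, 2. General solution p(n) = A·3ⁿ + B·2ⁿ. From p(0) = 0: A + B = 0. From p(1) = 1: 3A + 2B = 1. Solving gives A = 1, B = -1.

p(n) = 3ⁿ - 2ⁿ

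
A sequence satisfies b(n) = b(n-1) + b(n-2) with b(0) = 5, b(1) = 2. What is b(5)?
Computing the sequence terms:
5, 2, 7, 9, 16, 25

25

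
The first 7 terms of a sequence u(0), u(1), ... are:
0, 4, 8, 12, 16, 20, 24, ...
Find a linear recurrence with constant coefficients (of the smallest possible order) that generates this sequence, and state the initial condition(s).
Look for the lowest-order linear relation among consecutive terms.
Observation: consecutive differences are constant (= 4).
Check at n=2: 1·4 + 4 = 8. ✓

u(n) = u(n-1) + 4, u(0) = 0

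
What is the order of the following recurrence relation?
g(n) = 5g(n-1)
The order is the largest lag k for which g(n-k) appears. Here the deepest term is g(n-1), so the order is 1.

Order 1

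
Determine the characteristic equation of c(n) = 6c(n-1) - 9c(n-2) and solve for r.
Substitute c(n) = rⁿ and divide through by rⁿ⁻²: r² - 6r + 9 = 0
Factor: (r - 3)² = 0, so r = 3 (double root).
General solution: c(n) = (A + Bn)·3ⁿ

Characteristic: r² - 6r + 9 = 0, Roots: r = 3 (double root)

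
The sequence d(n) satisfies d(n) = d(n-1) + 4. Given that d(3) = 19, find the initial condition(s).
d(3) = d(0) + 3·4, so d(0) = 19 - 12 = 7.

d(0) = 7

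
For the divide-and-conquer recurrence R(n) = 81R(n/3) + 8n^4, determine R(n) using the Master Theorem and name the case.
Master Theorem template: R(n) = a·R(n/b) + f(n).
Here: a=81, b=3, f(n)=8n^4
Compute log_b(a) = log_3(81) = 4.
f(n) = 8n^4 = Θ(n^4). Case 2: R(n) = Θ(n^4 log n).

Case 2: R(n) = Θ(n^4 log n)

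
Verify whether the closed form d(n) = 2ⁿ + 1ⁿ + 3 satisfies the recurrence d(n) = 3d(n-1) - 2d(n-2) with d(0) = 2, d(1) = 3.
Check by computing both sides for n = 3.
From the recurrence with d(0) = 2, d(1) = 3:
  d(0) = 2, d(1) = 3, d(2) = 5, d(3) = 9
  so the recurrence gives d(3) = 9.
From the proposed closed form d(n) = 2ⁿ + 1ⁿ + 3:
  d(3) = 12.
The recurrence gives 9 but the closed form gives 12, so the closed form does not satisfy the recurrence.

No, the closed form is incorrect.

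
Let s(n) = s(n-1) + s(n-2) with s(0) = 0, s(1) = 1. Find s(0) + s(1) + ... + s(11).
Computing the sequence terms: 0, 1, 1, 2, 3, 5, 8, 13, 21, 34, 55, 89
Adding these values together:

232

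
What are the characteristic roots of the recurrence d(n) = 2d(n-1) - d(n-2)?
Substitute d(n) = rⁿ and divide through by rⁿ⁻²: r² - 2r + 1 = 0
Factor: (r - 1)² = 0, so r = 1 (double root).
General solution: d(n) = (A + Bn)·1ⁿ

Characteristic: r² - 2r + 1 = 0, Roots: r = 1 (double root)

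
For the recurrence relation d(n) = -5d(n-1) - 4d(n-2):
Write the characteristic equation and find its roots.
Substitute d(n) = rⁿ and divide through by rⁿ⁻²: r² + 5r + 4 = 0
Factor: (r + 1)(r + 4) = 0, so r = -1, -4.
General solution: d(n) = A·(-1)ⁿ + B·(-4)ⁿ

Characteristic: r² + 5r + 4 = 0, Roots: r = -1, -4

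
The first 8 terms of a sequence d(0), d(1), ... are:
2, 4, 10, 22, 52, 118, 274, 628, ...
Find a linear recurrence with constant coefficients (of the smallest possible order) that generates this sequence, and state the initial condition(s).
Look for the lowest-order linear relation among consecutive terms.
Observation: d(n) - 1·d(n-1) - (3)·d(n-2) = 0 holds for the shown terms, and no order-1 relation d(n) = α·d(n-1) + β fits.
Check at n=3: 1·10 + (3)·4 = 22. ✓

d(n) = d(n-1) + 3d(n-2), d(0) = 2, d(1) = 4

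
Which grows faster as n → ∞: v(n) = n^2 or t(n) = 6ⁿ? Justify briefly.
Comparing growth rates:
Growth-rate hierarchy: log n ≺ any polynomial ≺ any exponential cⁿ (c>1) ≺ n! ≺ nⁿ.
exponential base 6 dominates polynomial degree 2 asymptotically.

t(n) grows faster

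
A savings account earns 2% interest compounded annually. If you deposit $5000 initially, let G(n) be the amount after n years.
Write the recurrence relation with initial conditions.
Each year the balance grows by 2%, i.e. is multiplied by 1 + 2/100 = 1.02, so G(n) = 1.02 × G(n-1). The initial deposit gives G(0) = 5000.
Unrolling gives the closed form G(n) = 5000 × (1.02)ⁿ.

G(n) = 1.02 × G(n-1), G(0) = 5000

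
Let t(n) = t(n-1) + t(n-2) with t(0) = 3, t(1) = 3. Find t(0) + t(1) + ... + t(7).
Computing the sequence terms: 3, 3, 6, 9, 15, 24, 39, 63
Adding these values together:

162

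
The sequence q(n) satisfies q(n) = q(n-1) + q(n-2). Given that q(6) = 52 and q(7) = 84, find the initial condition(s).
Work backwards using q(k) = q(k+2) - q(k+1):
q(5) = q(7) - q(6) = 84 - 52 = 32
q(4) = q(6) - q(5) = 52 - 32 = 20
q(3) = q(5) - q(4) = 32 - 20 = 12
q(2) = q(4) - q(3) = 20 - 12 = 8
q(1) = q(3) - q(2) = 12 - 8 = 4
q(0) = q(2) - q(1) = 8 - 4 = 4

q(0) = 4, q(1) = 4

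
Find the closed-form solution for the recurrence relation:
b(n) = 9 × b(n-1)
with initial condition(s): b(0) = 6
Recurrence: b(n) = 9 × b(n-1), initial: b(0) = 6.
Each term is 9 times the previous, so this is geometric with ratio 9. After n steps: b(n) = b(0)·9ⁿ = 6·9ⁿ.

b(n) = 6·9ⁿ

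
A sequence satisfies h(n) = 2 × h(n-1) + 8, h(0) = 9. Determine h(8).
Computing step by step:
h(0) = 9
h(1) = 2 × 9 + 8 = 26
h(2) = 2 × 26 + 8 = 60
h(3) = 2 × 60 + 8 = 128
h(4) = 2 × 128 + 8 = 264
h(5) = 2 × 264 + 8 = 536
h(6) = 2 × 536 + 8 = 1080
h(7) = 2 × 1080 + 8 = 2168
h(8) = 2 × 2168 + 8 = 4344

4344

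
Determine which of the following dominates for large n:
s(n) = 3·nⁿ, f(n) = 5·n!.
Comparing growth rates:
Growth-rate hierarchy: log n ≺ any polynomial ≺ any exponential cⁿ (c>1) ≺ n! ≺ nⁿ.
super-exponential nⁿ dominates factorial asymptotically.

s(n) grows faster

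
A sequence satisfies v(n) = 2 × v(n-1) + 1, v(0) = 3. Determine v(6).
Computing step by step:
v(0) = 3
v(1) = 2 × 3 + 1 = 7
v(2) = 2 × 7 + 1 = 15
v(3) = 2 × 15 + 1 = 31
v(4) = 2 × 31 + 1 = 63
v(5) = 2 × 63 + 1 = 127
v(6) = 2 × 127 + 1 = 255

255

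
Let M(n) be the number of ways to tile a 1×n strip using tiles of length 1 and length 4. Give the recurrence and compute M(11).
Condition on the last tile: it has length 1 (leaving a 1×(n-1) strip) or length 4 (leaving a 1×(n-4) strip), so M(n) = M(n-1) + M(n-4) (order-4 linear recurrence).
For 0 ≤ i < 4 only unit tiles fit, so M(i) = 1.
Iterating the recurrence: M(4) = 2, M(5) = 3, M(6) = 4, M(7) = 5, M(8) = 7, M(9) = 10, M(10) = 14, M(11) = 19.

M(n) = M(n-1) + M(n-4), with M(i) = 1 for 0 ≤ i < 4; M(11) = 19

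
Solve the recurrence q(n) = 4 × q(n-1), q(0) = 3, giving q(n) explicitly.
Recurrence: q(n) = 4 × q(n-1), initial: q(0) = 3.
Each term is 4 times the previous, so this is geometric with ratio 4. After n steps: q(n) = q(0)·4ⁿ = 3·4ⁿ.

q(n) = 3·4ⁿ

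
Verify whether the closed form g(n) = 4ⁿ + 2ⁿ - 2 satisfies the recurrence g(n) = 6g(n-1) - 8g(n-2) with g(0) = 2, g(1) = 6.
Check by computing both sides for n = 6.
From the recurrence with g(0) = 2, g(1) = 6:
  g(0) = 2, g(1) = 6, g(2) = 20, g(3) = 72, g(4) = 272, g(5) = 1056, g(6) = 4160
  so the recurrence gives g(6) = 4160.
From the proposed closed form g(n) = 4ⁿ + 2ⁿ - 2:
  g(6) = 4158.
The recurrence gives 4160 but the closed form gives 4158, so the closed form does not satisfy the recurrence.

No, the closed form is incorrect.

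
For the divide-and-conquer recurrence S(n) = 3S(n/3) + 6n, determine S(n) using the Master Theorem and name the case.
Master Theorem template: S(n) = a·S(n/b) + f(n).
Here: a=3, b=3, f(n)=6n
Compute log_b(a) = log_3(3) = 1.
f(n) = 6n = Θ(n). Case 2: S(n) = Θ(n log n).

Case 2: S(n) = Θ(n log n)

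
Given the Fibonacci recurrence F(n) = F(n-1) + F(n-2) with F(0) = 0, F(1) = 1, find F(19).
Computing the sequence terms:
0, 1, 1, 2, 3, 5, 8, 13, 21, 34, 55, 89, 144, 233, 377, 610, 987, 1597, 2584, 4181

4181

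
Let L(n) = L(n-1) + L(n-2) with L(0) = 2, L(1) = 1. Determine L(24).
Computing the sequence terms:
2, 1, 3, 4, 7, 11, 18, 29, 47, 76, 123, 199, 322, 521, 843, 1364, 2207, 3571, 5778, 9349, 15127, 24476, 39603, 64079, 103682

103682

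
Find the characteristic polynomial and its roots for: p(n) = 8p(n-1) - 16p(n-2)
Substitute p(n) = rⁿ and divide through by rⁿ⁻²: r² - 8r + 16 = 0
Factor: (r - 4)² = 0, so r = 4 (double root).
General solution: p(n) = (A + Bn)·4ⁿ

Characteristic: r² - 8r + 16 = 0, Roots: r = 4 (double root)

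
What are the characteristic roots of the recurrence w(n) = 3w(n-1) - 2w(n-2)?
Substitute w(n) = rⁿ and divide through by rⁿ⁻²: r² - 3r + 2 = 0
Factor: (r - 1)(r - 2) = 0, so r = 1, 2.
General solution: w(n) = A·1ⁿ + B·2ⁿ

Characteristic: r² - 3r + 2 = 0, Roots: r = 1, 2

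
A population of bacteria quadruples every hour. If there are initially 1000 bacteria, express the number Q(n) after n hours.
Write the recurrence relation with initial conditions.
Each hour multiplies the count by 4, so the count after n hours depends only on the count after n-1 hours: Q(n) = 4 × Q(n-1). The starting count gives Q(0) = 1000.
Unrolling n times gives the closed form Q(n) = 1000 × 4ⁿ.

Q(n) = 4 × Q(n-1), Q(0) = 1000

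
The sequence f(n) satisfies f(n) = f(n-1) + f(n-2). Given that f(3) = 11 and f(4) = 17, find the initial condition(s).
Work backwards using f(k) = f(k+2) - f(k+1):
f(2) = f(4) - f(3) = 17 - 11 = 6
f(1) = f(3) - f(2) = 11 - 6 = 5
f(0) = f(2) - f(1) = 6 - 5 = 1

f(0) = 1, f(1) = 5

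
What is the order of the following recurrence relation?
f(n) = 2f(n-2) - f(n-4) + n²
The order is the largest lag k for which f(n-k) appears. Here the deepest term is f(n-4) (the n² term is non-homogeneous and does not affect the order), so the order is 4.

Order 4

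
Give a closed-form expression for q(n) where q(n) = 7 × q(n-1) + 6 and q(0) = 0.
Recurrence: q(n) = 7 × q(n-1) + 6, initial: q(0) = 0.
Try q(n) = A·7ⁿ + C. Substituting: A·7ⁿ + C = 7(A·7ⁿ⁻¹ + C) + 6 = A·7ⁿ + 7C + 6, so C = 7C + 6, giving C = -1. Then q(0) = A - 1 = 0 gives A = 1.

q(n) = 7ⁿ - 1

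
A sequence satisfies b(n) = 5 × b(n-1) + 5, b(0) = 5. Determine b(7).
Computing step by step:
b(0) = 5
b(1) = 5 × 5 + 5 = 30
b(2) = 5 × 30 + 5 = 155
b(3) = 5 × 155 + 5 = 780
b(4) = 5 × 780 + 5 = 3905
b(5) = 5 × 3905 + 5 = 19530
b(6) = 5 × 19530 + 5 = 97655
b(7) = 5 × 97655 + 5 = 488280

488280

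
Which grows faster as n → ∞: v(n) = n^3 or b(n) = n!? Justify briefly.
Comparing growth rates:
Growth-rate hierarchy: log n ≺ any polynomial ≺ any exponential cⁿ (c>1) ≺ n! ≺ nⁿ.
factorial dominates polynomial degree 3 asymptotically.

b(n) grows faster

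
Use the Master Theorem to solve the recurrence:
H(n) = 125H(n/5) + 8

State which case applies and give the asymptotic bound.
Master Theorem template: H(n) = a·H(n/b) + f(n).
Here: a=125, b=5, f(n)=8
Compute log_b(a) = log_5(125) = 3.
f(n) = 8 = O(n^(3-ε)) with ε = 3. Case 1: H(n) = Θ(n^log_b(a)) = Θ(n^3).

Case 1: H(n) = Θ(n^3)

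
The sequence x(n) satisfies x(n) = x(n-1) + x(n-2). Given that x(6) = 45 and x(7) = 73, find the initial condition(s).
Work backwards using x(k) = x(k+2) - x(k+1):
x(5) = x(7) - x(6) = 73 - 45 = 28
x(4) = x(6) - x(5) = 45 - 28 = 17
x(3) = x(5) - x(4) = 28 - 17 = 11
x(2) = x(4) - x(3) = 17 - 11 = 6
x(1) = x(3) - x(2) = 11 - 6 = 5
x(0) = x(2) - x(1) = 6 - 5 = 1

x(0) = 1, x(1) = 5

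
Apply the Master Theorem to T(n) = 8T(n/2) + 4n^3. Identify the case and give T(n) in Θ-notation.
Master Theorem template: T(n) = a·T(n/b) + f(n).
Here: a=8, b=2, f(n)=4n^3
Compute log_b(a) = log_2(8) = 3.
f(n) = 4n^3 = Θ(n^3). Case 2: T(n) = Θ(n^3 log n).

Case 2: T(n) = Θ(n^3 log n)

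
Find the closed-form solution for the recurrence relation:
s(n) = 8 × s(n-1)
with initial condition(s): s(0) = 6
Recurrence: s(n) = 8 × s(n-1), initial: s(0) = 6.
Each term is 8 times the previous, so this is geometric with ratio 8. After n steps: s(n) = s(0)·8ⁿ = 6·8ⁿ.

s(n) = 6·8ⁿ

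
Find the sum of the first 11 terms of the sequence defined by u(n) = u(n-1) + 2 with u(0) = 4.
Computing the sequence terms: 4, 6, 8, 10, 12, 14, 16, 18, 20, 22, 24
Adding these values together:

154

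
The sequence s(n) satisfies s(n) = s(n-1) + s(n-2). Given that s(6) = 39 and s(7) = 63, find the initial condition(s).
Work backwards using s(k) = s(k+2) - s(k+1):
s(5) = s(7) - s(6) = 63 - 39 = 24
s(4) = s(6) - s(5) = 39 - 24 = 15
s(3) = s(5) - s(4) = 24 - 15 = 9
s(2) = s(4) - s(3) = 15 - 9 = 6
s(1) = s(3) - s(2) = 9 - 6 = 3
s(0) = s(2) - s(1) = 6 - 3 = 3

s(0) = 3, s(1) = 3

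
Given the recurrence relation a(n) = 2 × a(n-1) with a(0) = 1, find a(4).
Computing step by step:
a(0) = 1
a(1) = 2 × 1 = 2
a(2) = 2 × 2 = 4
a(3) = 2 × 4 = 8
a(4) = 2 × 8 = 16

16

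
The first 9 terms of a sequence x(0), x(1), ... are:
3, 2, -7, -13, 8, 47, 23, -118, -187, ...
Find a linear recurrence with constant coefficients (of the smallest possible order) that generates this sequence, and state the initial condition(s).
Look for the lowest-order linear relation among consecutive terms.
Observation: x(n) - 1·x(n-1) - (-3)·x(n-2) = 0 holds for the shown terms, and no order-1 relation x(n) = α·x(n-1) + β fits.
Check at n=3: 1·-7 + (-3)·2 = -13. ✓

x(n) = x(n-1) - 3x(n-2), x(0) = 3, x(1) = 2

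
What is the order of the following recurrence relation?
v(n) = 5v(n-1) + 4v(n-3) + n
The order is the largest lag k for which v(n-k) appears. Here the deepest term is v(n-3) (the n term is non-homogeneous and does not affect the order), so the order is 3.

Order 3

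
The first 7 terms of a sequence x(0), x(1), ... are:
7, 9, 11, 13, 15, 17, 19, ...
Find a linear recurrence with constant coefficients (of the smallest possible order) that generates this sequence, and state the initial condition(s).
Look for the lowest-order linear relation among consecutive terms.
Observation: consecutive differences are constant (= 2).
Check at n=2: 1·9 + 2 = 11. ✓

x(n) = x(n-1) + 2, x(0) = 7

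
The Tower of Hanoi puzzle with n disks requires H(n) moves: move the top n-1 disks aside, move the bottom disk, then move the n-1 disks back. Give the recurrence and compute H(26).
Moving n disks = move the top n-1 disks aside (H(n-1) moves) + move the largest disk (1 move) + move the n-1 disks back on top (H(n-1) moves), so H(n) = 2H(n-1) + 1, with H(1) = 1 (a single disk takes one move).
First terms: 1, 3, 7, 15, 31, 63, … — each is one less than a power of 2. Indeed H(n) + 1 = 2(H(n-1) + 1) with H(1) + 1 = 2, so H(n) + 1 = 2ⁿ and H(n) = 2ⁿ - 1.
Hence H(26) = 2^26 - 1 = 67108864 - 1 = 67108863.

H(n) = 2H(n-1) + 1, H(1) = 1; H(26) = 67108863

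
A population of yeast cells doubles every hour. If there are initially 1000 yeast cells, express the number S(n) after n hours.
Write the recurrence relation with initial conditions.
Each hour multiplies the count by 2, so the count after n hours depends only on the count after n-1 hours: S(n) = 2 × S(n-1). The starting count gives S(0) = 1000.
Unrolling n times gives the closed form S(n) = 1000 × 2ⁿ.

S(n) = 2 × S(n-1), S(0) = 1000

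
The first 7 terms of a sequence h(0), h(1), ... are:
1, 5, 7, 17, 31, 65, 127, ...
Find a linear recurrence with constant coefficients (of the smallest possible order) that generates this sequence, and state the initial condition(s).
Look for the lowest-order linear relation among consecutive terms.
Observation: h(n) - 1·h(n-1) - (2)·h(n-2) = 0 holds for the shown terms, and no order-1 relation h(n) = α·h(n-1) + β fits.
Check at n=3: 1·7 + (2)·5 = 17. ✓

h(n) = h(n-1) + 2h(n-2), h(0) = 1, h(1) = 5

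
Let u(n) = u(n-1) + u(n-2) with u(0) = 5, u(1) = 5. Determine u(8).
Computing the sequence terms:
5, 5, 10, 15, 25, 40, 65, 105, 170

170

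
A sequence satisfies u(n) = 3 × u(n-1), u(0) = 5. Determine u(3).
Computing step by step:
u(0) = 5
u(1) = 3 × 5 = 15
u(2) = 3 × 15 = 45
u(3) = 3 × 45 = 135

135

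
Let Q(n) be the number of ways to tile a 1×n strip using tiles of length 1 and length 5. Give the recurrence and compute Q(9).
Condition on the last tile: it has length 1 (leaving a 1×(n-1) strip) or length 5 (leaving a 1×(n-5) strip), so Q(n) = Q(n-1) + Q(n-5) (order-5 linear recurrence).
For 0 ≤ i < 5 only unit tiles fit, so Q(i) = 1.
Iterating the recurrence: Q(5) = 2, Q(6) = 3, Q(7) = 4, Q(8) = 5, Q(9) = 6.

Q(n) = Q(n-1) + Q(n-5), with Q(i) = 1 for 0 ≤ i < 5; Q(9) = 6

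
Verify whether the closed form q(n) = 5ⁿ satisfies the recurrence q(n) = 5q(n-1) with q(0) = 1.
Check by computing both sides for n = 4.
From the recurrence with q(0) = 1:
  q(0) = 1, q(1) = 5, q(2) = 25, q(3) = 125, q(4) = 625
  so the recurrence gives q(4) = 625.
From the proposed closed form q(n) = 5ⁿ:
  q(4) = 625.
Both sides give 625 at n = 4, and the initial condition(s) match, so the closed form is consistent.

Yes, the closed form is correct.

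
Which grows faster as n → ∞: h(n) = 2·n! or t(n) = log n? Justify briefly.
Comparing growth rates:
Growth-rate hierarchy: log n ≺ any polynomial ≺ any exponential cⁿ (c>1) ≺ n! ≺ nⁿ.
factorial dominates logarithmic asymptotically.

h(n) grows faster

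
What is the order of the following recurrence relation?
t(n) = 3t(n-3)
The order is the largest lag k for which t(n-k) appears. Here the deepest term is t(n-3), so the order is 3.

Order 3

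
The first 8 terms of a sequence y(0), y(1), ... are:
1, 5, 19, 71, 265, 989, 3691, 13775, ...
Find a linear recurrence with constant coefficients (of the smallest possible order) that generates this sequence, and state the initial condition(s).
Look for the lowest-order linear relation among consecutive terms.
Observation: y(n) - 4·y(n-1) - (-1)·y(n-2) = 0 holds for the shown terms, and no order-1 relation y(n) = α·y(n-1) + β fits.
Check at n=3: 4·19 + (-1)·5 = 71. ✓

y(n) = 4y(n-1) - y(n-2), y(0) = 1, y(1) = 5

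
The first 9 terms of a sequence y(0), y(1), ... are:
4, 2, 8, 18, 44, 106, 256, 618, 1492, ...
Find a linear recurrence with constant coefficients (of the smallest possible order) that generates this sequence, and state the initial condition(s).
Look for the lowest-order linear relation among consecutive terms.
Observation: y(n) - 2·y(n-1) - (1)·y(n-2) = 0 holds for the shown terms, and no order-1 relation y(n) = α·y(n-1) + β fits.
Check at n=3: 2·8 + (1)·2 = 18. ✓

y(n) = 2y(n-1) + y(n-2), y(0) = 4, y(1) = 2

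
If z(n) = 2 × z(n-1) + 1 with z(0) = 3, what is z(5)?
Computing step by step:
z(0) = 3
z(1) = 2 × 3 + 1 = 7
z(2) = 2 × 7 + 1 = 15
z(3) = 2 × 15 + 1 = 31
z(4) = 2 × 31 + 1 = 63
z(5) = 2 × 63 + 1 = 127

127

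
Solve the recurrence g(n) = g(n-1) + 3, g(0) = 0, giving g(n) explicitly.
Recurrence: g(n) = g(n-1) + 3, initial: g(0) = 0.
Each step adds 3, so g(n) = g(0) + 3n = 3n.

g(n) = 3n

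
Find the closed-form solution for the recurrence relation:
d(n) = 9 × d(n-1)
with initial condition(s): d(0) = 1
Recurrence: d(n) = 9 × d(n-1), initial: d(0) = 1.
Each term is 9 times the previous, so this is geometric with ratio 9. After n steps: d(n) = d(0)·9ⁿ = 9ⁿ.

d(n) = 9ⁿ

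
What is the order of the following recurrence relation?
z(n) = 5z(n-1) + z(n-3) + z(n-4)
The order is the largest lag k for which z(n-k) appears. Here the deepest term is z(n-4), so the order is 4.

Order 4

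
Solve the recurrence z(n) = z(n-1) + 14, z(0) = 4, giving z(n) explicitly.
Recurrence: z(n) = z(n-1) + 14, initial: z(0) = 4.
Each step adds 14, so z(n) = z(0) + 14n = 14n + 4.

z(n) = 14n + 4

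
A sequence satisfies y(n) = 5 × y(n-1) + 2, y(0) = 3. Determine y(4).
Computing step by step:
y(0) = 3
y(1) = 5 × 3 + 2 = 17
y(2) = 5 × 17 + 2 = 87
y(3) = 5 × 87 + 2 = 437
y(4) = 5 × 437 + 2 = 2187

2187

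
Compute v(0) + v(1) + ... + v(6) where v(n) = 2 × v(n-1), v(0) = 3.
Computing the sequence terms: 3, 6, 12, 24, 48, 96, 192
Adding these values together:

381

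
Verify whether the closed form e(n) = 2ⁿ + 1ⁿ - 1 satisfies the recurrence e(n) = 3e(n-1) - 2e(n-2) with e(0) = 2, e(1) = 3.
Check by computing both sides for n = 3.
From the recurrence with e(0) = 2, e(1) = 3:
  e(0) = 2, e(1) = 3, e(2) = 5, e(3) = 9
  so the recurrence gives e(3) = 9.
From the proposed closed form e(n) = 2ⁿ + 1ⁿ - 1:
  e(3) = 8.
The recurrence gives 9 but the closed form gives 8, so the closed form does not satisfy the recurrence.

No, the closed form is incorrect.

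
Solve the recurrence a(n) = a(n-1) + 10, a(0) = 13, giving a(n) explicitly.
Recurrence: a(n) = a(n-1) + 10, initial: a(0) = 13.
Each step adds 10, so a(n) = a(0) + 10n = 10n + 13.

a(n) = 10n + 13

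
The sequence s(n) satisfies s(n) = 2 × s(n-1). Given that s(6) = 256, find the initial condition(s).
In general s(n) = 2ⁿ · s(0). At n = 6: s(0) = s(6) / 2^6 = 256 / 64 = 4.

s(0) = 4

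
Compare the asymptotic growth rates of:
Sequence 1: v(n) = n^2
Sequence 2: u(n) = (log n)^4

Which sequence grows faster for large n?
Comparing growth rates:
Growth-rate hierarchy: log n ≺ any polynomial ≺ any exponential cⁿ (c>1) ≺ n! ≺ nⁿ.
polynomial degree 2 dominates polylogarithmic (log n)^4 asymptotically.

v(n) grows faster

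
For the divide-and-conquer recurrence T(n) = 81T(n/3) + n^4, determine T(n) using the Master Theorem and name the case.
Master Theorem template: T(n) = a·T(n/b) + f(n).
Here: a=81, b=3, f(n)=n^4
Compute log_b(a) = log_3(81) = 4.
f(n) = n^4 = Θ(n^4). Case 2: T(n) = Θ(n^4 log n).

Case 2: T(n) = Θ(n^4 log n)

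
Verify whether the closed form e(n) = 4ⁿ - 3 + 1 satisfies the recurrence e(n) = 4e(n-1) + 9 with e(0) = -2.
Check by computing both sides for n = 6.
From the recurrence with e(0) = -2:
  e(0) = -2, e(1) = 1, e(2) = 13, e(3) = 61, e(4) = 253, e(5) = 1021, e(6) = 4093
  so the recurrence gives e(6) = 4093.
From the proposed closed form e(n) = 4ⁿ - 3 + 1:
  e(6) = 4094.
The recurrence gives 4093 but the closed form gives 4094, so the closed form does not satisfy the recurrence.

No, the closed form is incorrect.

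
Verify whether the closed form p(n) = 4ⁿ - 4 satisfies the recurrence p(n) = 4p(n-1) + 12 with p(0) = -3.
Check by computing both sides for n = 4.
From the recurrence with p(0) = -3:
  p(0) = -3, p(1) = 0, p(2) = 12, p(3) = 60, p(4) = 252
  so the recurrence gives p(4) = 252.
From the proposed closed form p(n) = 4ⁿ - 4:
  p(4) = 252.
Both sides give 252 at n = 4, and the initial condition(s) match, so the closed form is consistent.

Yes, the closed form is correct.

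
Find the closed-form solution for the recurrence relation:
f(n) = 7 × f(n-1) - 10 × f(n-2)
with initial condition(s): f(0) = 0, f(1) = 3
Recurrence: f(n) = 7 × f(n-1) - 10 × f(n-2), initial: f(0) = 0, f(1) = 3.
Characteristic equation: r² - 7r + 10 = 0, which factors as (r - 5)(r - 2) = 0, so r = 5, 2. General solution f(n) = A·5ⁿ + B·2ⁿ. From f(0) = 0: A + B = 0. From f(1) = 3: 5A + 2B = 3. Solving gives A = 1, B = -1.

f(n) = 5ⁿ - 2ⁿ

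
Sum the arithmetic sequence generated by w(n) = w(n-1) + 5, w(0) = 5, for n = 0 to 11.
Computing the sequence terms: 5, 10, 15, 20, 25, 30, 35, 40, 45, 50, 55, 60
Adding these values together:

390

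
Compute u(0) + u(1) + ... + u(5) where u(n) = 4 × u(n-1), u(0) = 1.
Computing the sequence terms: 1, 4, 16, 64, 256, 1024
Adding these values together:

1365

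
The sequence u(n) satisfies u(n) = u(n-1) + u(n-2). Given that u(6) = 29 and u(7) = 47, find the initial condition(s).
Work backwards using u(k) = u(k+2) - u(k+1):
u(5) = u(7) - u(6) = 47 - 29 = 18
u(4) = u(6) - u(5) = 29 - 18 = 11
u(3) = u(5) - u(4) = 18 - 11 = 7
u(2) = u(4) - u(3) = 11 - 7 = 4
u(1) = u(3) - u(2) = 7 - 4 = 3
u(0) = u(2) - u(1) = 4 - 3 = 1

u(0) = 1, u(1) = 3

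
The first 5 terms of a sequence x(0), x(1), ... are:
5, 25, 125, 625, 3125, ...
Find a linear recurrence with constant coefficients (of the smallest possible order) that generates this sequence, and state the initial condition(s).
Look for the lowest-order linear relation among consecutive terms.
Observation: each term is 5× the previous.
Check at n=2: 5·25 = 125. ✓

x(n) = 5 × x(n-1), x(0) = 5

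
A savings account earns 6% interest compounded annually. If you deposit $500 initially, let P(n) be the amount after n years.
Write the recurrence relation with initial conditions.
Each year the balance grows by 6%, i.e. is multiplied by 1 + 6/100 = 1.06, so P(n) = 1.06 × P(n-1). The initial deposit gives P(0) = 500.
Unrolling gives the closed form P(n) = 500 × (1.06)ⁿ.

P(n) = 1.06 × P(n-1), P(0) = 500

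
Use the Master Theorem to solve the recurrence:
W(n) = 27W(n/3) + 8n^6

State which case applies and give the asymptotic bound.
Master Theorem template: W(n) = a·W(n/b) + f(n).
Here: a=27, b=3, f(n)=8n^6
Compute log_b(a) = log_3(27) = 3.
f(n) = 8n^6 = Ω(n^(3+ε)) with ε = 3, and the regularity condition holds (a·f(n/b) = (a/b^6)·f(n) with a/b^6 = 3^-3 < 1). Case 3: W(n) = Θ(f(n)) = Θ(n^6).

Case 3: W(n) = Θ(n^6)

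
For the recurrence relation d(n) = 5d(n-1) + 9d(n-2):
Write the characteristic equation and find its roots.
Substitute d(n) = rⁿ and divide through by rⁿ⁻²: r² - 5r - 9 = 0
Discriminant: 5² + 4·9 = 61, not a perfect square, so by the quadratic formula r = (5 ± √61)/2.
General solution: d(n) = A·r₁ⁿ + B·r₂ⁿ where r₁,r₂ = (5 ± √61)/2

Characteristic: r² - 5r - 9 = 0, Roots: r = (5 ± √61)/2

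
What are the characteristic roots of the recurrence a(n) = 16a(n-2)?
Substitute a(n) = rⁿ and divide through by rⁿ⁻²: r² - 16 = 0
Factor: (r - 4)(r + 4) = 0, so r = 4, -4.
General solution: a(n) = A·4ⁿ + B·(-4)ⁿ

Characteristic: r² - 16 = 0, Roots: r = 4, -4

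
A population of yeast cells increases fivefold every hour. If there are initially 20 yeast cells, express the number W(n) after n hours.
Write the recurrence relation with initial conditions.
Each hour multiplies the count by 5, so the count after n hours depends only on the count after n-1 hours: W(n) = 5 × W(n-1). The starting count gives W(0) = 20.
Unrolling n times gives the closed form W(n) = 20 × 5ⁿ.

W(n) = 5 × W(n-1), W(0) = 20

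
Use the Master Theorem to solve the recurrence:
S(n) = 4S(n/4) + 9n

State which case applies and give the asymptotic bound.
Master Theorem template: S(n) = a·S(n/b) + f(n).
Here: a=4, b=4, f(n)=9n
Compute log_b(a) = log_4(4) = 1.
f(n) = 9n = Θ(n). Case 2: S(n) = Θ(n log n).

Case 2: S(n) = Θ(n log n)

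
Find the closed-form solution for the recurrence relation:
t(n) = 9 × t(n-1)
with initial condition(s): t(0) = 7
Recurrence: t(n) = 9 × t(n-1), initial: t(0) = 7.
Each term is 9 times the previous, so this is geometric with ratio 9. After n steps: t(n) = t(0)·9ⁿ = 7·9ⁿ.

t(n) = 7·9ⁿ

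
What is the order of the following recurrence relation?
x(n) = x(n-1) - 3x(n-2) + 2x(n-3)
The order is the largest lag k for which x(n-k) appears. Here the deepest term is x(n-3), so the order is 3.

Order 3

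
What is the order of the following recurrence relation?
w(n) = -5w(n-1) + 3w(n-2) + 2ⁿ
The order is the largest lag k for which w(n-k) appears. Here the deepest term is w(n-2) (the 2ⁿ term is non-homogeneous and does not affect the order), so the order is 2.

Order 2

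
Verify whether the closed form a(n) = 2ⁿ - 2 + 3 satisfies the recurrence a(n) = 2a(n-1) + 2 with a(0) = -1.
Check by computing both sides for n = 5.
From the recurrence with a(0) = -1:
  a(0) = -1, a(1) = 0, a(2) = 2, a(3) = 6, a(4) = 14, a(5) = 30
  so the recurrence gives a(5) = 30.
From the proposed closed form a(n) = 2ⁿ - 2 + 3:
  a(5) = 33.
The recurrence gives 30 but the closed form gives 33, so the closed form does not satisfy the recurrence.

No, the closed form is incorrect.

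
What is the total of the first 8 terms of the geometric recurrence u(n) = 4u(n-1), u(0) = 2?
Computing the sequence terms: 2, 8, 32, 128, 512, 2048, 8192, 32768
Adding these values together:

43690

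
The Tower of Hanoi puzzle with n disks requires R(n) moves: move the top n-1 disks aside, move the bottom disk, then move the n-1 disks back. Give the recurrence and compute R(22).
Moving n disks = move the top n-1 disks aside (R(n-1) moves) + move the largest disk (1 move) + move the n-1 disks back on top (R(n-1) moves), so R(n) = 2R(n-1) + 1, with R(1) = 1 (a single disk takes one move).
First terms: 1, 3, 7, 15, 31, 63, … — each is one less than a power of 2. Indeed R(n) + 1 = 2(R(n-1) + 1) with R(1) + 1 = 2, so R(n) + 1 = 2ⁿ and R(n) = 2ⁿ - 1.
Hence R(22) = 2^22 - 1 = 4194304 - 1 = 4194303.

R(n) = 2R(n-1) + 1, R(1) = 1; R(22) = 4194303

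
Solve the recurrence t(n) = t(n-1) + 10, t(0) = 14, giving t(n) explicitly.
Recurrence: t(n) = t(n-1) + 10, initial: t(0) = 14.
Each step adds 10, so t(n) = t(0) + 10n = 10n + 14.

t(n) = 10n + 14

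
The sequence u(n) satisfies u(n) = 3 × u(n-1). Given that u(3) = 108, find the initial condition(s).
In general u(n) = 3ⁿ · u(0). At n = 3: u(0) = u(3) / 3^3 = 108 / 27 = 4.

u(0) = 4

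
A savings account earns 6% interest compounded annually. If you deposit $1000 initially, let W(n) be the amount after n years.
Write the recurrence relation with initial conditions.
Each year the balance grows by 6%, i.e. is multiplied by 1 + 6/100 = 1.06, so W(n) = 1.06 × W(n-1). The initial deposit gives W(0) = 1000.
Unrolling gives the closed form W(n) = 1000 × (1.06)ⁿ.

W(n) = 1.06 × W(n-1), W(0) = 1000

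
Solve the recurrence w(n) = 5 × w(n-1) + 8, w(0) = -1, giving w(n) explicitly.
Recurrence: w(n) = 5 × w(n-1) + 8, initial: w(0) = -1.
Try w(n) = A·5ⁿ + C. Substituting: A·5ⁿ + C = 5(A·5ⁿ⁻¹ + C) + 8 = A·5ⁿ + 5C + 8, so C = 5C + 8, giving C = -2. Then w(0) = A - 2 = -1 gives A = 1.

w(n) = 5ⁿ - 2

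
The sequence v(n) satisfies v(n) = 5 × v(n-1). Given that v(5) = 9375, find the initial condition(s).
In general v(n) = 5ⁿ · v(0). At n = 5: v(0) = v(5) / 5^5 = 9375 / 3125 = 3.

v(0) = 3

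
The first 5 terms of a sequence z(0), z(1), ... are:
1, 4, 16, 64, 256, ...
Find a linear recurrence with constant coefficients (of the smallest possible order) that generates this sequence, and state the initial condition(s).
Look for the lowest-order linear relation among consecutive terms.
Observation: each term is 4× the previous.
Check at n=2: 4·4 = 16. ✓

z(n) = 4 × z(n-1), z(0) = 1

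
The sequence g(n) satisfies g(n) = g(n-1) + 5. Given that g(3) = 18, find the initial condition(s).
g(3) = g(0) + 3·5, so g(0) = 18 - 15 = 3.

g(0) = 3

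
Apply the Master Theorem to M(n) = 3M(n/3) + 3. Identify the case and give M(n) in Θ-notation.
Master Theorem template: M(n) = a·M(n/b) + f(n).
Here: a=3, b=3, f(n)=3
Compute log_b(a) = log_3(3) = 1.
f(n) = 3 = O(n^(1-ε)) with ε = 1. Case 1: M(n) = Θ(n^log_b(a)) = Θ(n).

Case 1: M(n) = Θ(n)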